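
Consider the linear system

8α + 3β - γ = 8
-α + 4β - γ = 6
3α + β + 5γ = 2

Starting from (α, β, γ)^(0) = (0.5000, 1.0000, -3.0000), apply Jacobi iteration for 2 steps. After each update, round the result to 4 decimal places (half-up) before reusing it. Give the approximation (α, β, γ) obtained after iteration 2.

(0.6594, 1.5375, 0.0750)

Iteration 1:
  α = (8 - (3)·1.0000 - (-1)·-3.0000) / (8) = 0.2500
  β = (6 - (-1)·0.5000 - (-1)·-3.0000) / (4) = 0.8750
  γ = (2 - (3)·0.5000 - (1)·1.0000) / (5) = -0.1000
Iteration 2:
  α = (8 - (3)·0.8750 - (-1)·-0.1000) / (8) = 0.6594
  β = (6 - (-1)·0.2500 - (-1)·-0.1000) / (4) = 1.5375
  γ = (2 - (3)·0.2500 - (1)·0.8750) / (5) = 0.0750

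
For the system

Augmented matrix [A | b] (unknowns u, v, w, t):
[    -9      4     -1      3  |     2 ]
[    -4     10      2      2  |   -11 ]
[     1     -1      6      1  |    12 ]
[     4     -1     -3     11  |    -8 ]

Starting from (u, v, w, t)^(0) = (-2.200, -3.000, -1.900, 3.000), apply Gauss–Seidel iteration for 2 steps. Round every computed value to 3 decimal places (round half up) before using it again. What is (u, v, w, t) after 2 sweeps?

(-1.142, -1.744, 1.962, 0.065)

Iteration 1:
  u = (2 - (4)·-3.000 - (-1)·-1.900 - (3)·3.000) / (-9) = -0.344
  v = (-11 - (-4)·-0.344 - (2)·-1.900 - (2)·3.000) / (10) = -1.458
  w = (12 - (1)·-0.344 - (-1)·-1.458 - (1)·3.000) / (6) = 1.314
  t = (-8 - (4)·-0.344 - (-1)·-1.458 - (-3)·1.314) / (11) = -0.376
Iteration 2:
  u = (2 - (4)·-1.458 - (-1)·1.314 - (3)·-0.376) / (-9) = -1.142
  v = (-11 - (-4)·-1.142 - (2)·1.314 - (2)·-0.376) / (10) = -1.744
  w = (12 - (1)·-1.142 - (-1)·-1.744 - (1)·-0.376) / (6) = 1.962
  t = (-8 - (4)·-1.142 - (-1)·-1.744 - (-3)·1.962) / (11) = 0.065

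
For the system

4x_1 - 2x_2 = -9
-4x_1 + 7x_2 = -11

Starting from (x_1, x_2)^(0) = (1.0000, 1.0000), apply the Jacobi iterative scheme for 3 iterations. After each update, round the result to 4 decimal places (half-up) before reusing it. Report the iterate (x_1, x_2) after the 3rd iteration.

(-3.5357, -3.1429)

Iteration 1:
  x_1 = (-9 - (-2)·1.0000) / (4) = -1.7500
  x_2 = (-11 - (-4)·1.0000) / (7) = -1.0000
Iteration 2:
  x_1 = (-9 - (-2)·-1.0000) / (4) = -2.7500
  x_2 = (-11 - (-4)·-1.7500) / (7) = -2.5714
Iteration 3:
  x_1 = (-9 - (-2)·-2.5714) / (4) = -3.5357
  x_2 = (-11 - (-4)·-2.7500) / (7) = -3.1429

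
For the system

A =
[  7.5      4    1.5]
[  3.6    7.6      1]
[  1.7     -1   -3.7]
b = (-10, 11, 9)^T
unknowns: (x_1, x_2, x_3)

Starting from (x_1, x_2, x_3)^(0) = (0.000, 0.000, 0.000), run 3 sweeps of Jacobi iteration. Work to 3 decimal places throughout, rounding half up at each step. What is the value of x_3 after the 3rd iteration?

-3.825

Iteration 1:
  x_1 = (-10 - (4)·0.000 - (1.5)·0.000) / (7.5) = -1.333
  x_2 = (11 - (3.6)·0.000 - (1)·0.000) / (7.6) = 1.447
  x_3 = (9 - (1.7)·0.000 - (-1)·0.000) / (-3.7) = -2.432
Iteration 2:
  x_1 = (-10 - (4)·1.447 - (1.5)·-2.432) / (7.5) = -1.619
  x_2 = (11 - (3.6)·-1.333 - (1)·-2.432) / (7.6) = 2.399
  x_3 = (9 - (1.7)·-1.333 - (-1)·1.447) / (-3.7) = -3.436
Iteration 3:
  x_1 = (-10 - (4)·2.399 - (1.5)·-3.436) / (7.5) = -1.926
  x_2 = (11 - (3.6)·-1.619 - (1)·-3.436) / (7.6) = 2.666
  x_3 = (9 - (1.7)·-1.619 - (-1)·2.399) / (-3.7) = -3.825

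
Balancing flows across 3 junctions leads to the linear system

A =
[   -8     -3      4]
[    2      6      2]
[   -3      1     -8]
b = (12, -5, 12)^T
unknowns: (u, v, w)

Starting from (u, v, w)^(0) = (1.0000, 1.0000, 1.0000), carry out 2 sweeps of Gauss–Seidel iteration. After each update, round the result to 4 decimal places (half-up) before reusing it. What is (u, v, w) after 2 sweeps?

Iteration 1:
  u = (12 - (-3)·1.0000 - (4)·1.0000) / (-8) = -1.3750
  v = (-5 - (2)·-1.3750 - (2)·1.0000) / (6) = -0.7083
  w = (12 - (-3)·-1.3750 - (1)·-0.7083) / (-8) = -1.0729
Iteration 2:
  u = (12 - (-3)·-0.7083 - (4)·-1.0729) / (-8) = -1.7708
  v = (-5 - (2)·-1.7708 - (2)·-1.0729) / (6) = 0.1146
  w = (12 - (-3)·-1.7708 - (1)·0.1146) / (-8) = -0.8216

(-1.7708, 0.1146, -0.8216)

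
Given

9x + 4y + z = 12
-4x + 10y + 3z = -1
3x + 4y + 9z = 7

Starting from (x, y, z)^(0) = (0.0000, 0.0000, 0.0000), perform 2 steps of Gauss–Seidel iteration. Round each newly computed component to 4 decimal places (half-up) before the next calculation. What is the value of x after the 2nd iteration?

Iteration 1:
  x = (12 - (4)·0.0000 - (1)·0.0000) / (9) = 1.3333
  y = (-1 - (-4)·1.3333 - (3)·0.0000) / (10) = 0.4333
  z = (7 - (3)·1.3333 - (4)·0.4333) / (9) = 0.1408
Iteration 2:
  x = (12 - (4)·0.4333 - (1)·0.1408) / (9) = 1.1251
  y = (-1 - (-4)·1.1251 - (3)·0.1408) / (10) = 0.3078
  z = (7 - (3)·1.1251 - (4)·0.3078) / (9) = 0.2659

1.1251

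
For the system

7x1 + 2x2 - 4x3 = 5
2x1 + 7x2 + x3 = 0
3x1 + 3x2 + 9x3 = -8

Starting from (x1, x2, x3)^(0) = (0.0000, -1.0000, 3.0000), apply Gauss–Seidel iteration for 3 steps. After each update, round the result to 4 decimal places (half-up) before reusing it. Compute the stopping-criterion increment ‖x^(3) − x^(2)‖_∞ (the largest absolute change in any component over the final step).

Iteration 1:
  x1 = (5 - (2)·-1.0000 - (-4)·3.0000) / (7) = 2.7143
  x2 = (0 - (2)·2.7143 - (1)·3.0000) / (7) = -1.2041
  x3 = (-8 - (3)·2.7143 - (3)·-1.2041) / (9) = -1.3923
Iteration 2:
  x1 = (5 - (2)·-1.2041 - (-4)·-1.3923) / (7) = 0.2627
  x2 = (0 - (2)·0.2627 - (1)·-1.3923) / (7) = 0.1238
  x3 = (-8 - (3)·0.2627 - (3)·0.1238) / (9) = -1.0177
Iteration 3:
  x1 = (5 - (2)·0.1238 - (-4)·-1.0177) / (7) = 0.0974
  x2 = (0 - (2)·0.0974 - (1)·-1.0177) / (7) = 0.1176
  x3 = (-8 - (3)·0.0974 - (3)·0.1176) / (9) = -0.9606
Change: (-0.1653, -0.0062, 0.0571) → max |·| = 0.1653

0.1653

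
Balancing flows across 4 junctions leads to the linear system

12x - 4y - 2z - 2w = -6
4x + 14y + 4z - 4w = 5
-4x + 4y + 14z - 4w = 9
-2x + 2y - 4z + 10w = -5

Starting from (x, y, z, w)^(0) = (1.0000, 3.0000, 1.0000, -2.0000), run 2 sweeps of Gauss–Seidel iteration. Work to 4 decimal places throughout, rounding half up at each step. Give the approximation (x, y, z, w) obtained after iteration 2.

Iteration 1:
  x = (-6 - (-4)·3.0000 - (-2)·1.0000 - (-2)·-2.0000) / (12) = 0.3333
  y = (5 - (4)·0.3333 - (4)·1.0000 - (-4)·-2.0000) / (14) = -0.5952
  z = (9 - (-4)·0.3333 - (4)·-0.5952 - (-4)·-2.0000) / (14) = 0.3367
  w = (-5 - (-2)·0.3333 - (2)·-0.5952 - (-4)·0.3367) / (10) = -0.1796
Iteration 2:
  x = (-6 - (-4)·-0.5952 - (-2)·0.3367 - (-2)·-0.1796) / (12) = -0.6722
  y = (5 - (4)·-0.6722 - (4)·0.3367 - (-4)·-0.1796) / (14) = 0.4017
  z = (9 - (-4)·-0.6722 - (4)·0.4017 - (-4)·-0.1796) / (14) = 0.2847
  w = (-5 - (-2)·-0.6722 - (2)·0.4017 - (-4)·0.2847) / (10) = -0.6009

(-0.6722, 0.4017, 0.2847, -0.6009)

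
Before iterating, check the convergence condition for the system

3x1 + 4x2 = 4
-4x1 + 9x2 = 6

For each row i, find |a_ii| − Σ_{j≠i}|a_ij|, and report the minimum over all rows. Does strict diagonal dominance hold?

row 1: |3| − (4) = -1
row 2: |9| − (4) = 5
minimum over rows = -1 → not strictly diagonally dominant

-1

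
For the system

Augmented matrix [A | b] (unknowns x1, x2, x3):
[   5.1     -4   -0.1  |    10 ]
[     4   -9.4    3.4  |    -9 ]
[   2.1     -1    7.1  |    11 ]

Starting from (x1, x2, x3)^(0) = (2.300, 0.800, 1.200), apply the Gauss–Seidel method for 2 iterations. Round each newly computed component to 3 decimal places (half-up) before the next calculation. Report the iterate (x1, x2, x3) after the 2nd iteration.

Iteration 1:
  x1 = (10 - (-4)·0.800 - (-0.1)·1.200) / (5.1) = 2.612
  x2 = (-9 - (4)·2.612 - (3.4)·1.200) / (-9.4) = 2.503
  x3 = (11 - (2.1)·2.612 - (-1)·2.503) / (7.1) = 1.129
Iteration 2:
  x1 = (10 - (-4)·2.503 - (-0.1)·1.129) / (5.1) = 3.946
  x2 = (-9 - (4)·3.946 - (3.4)·1.129) / (-9.4) = 3.045
  x3 = (11 - (2.1)·3.946 - (-1)·3.045) / (7.1) = 0.811

(3.946, 3.045, 0.811)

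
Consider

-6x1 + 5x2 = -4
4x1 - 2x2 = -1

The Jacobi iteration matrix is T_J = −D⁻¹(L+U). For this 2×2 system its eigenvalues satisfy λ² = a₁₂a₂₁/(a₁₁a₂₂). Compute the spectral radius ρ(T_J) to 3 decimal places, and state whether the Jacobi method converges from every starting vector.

1.291

a₁₂a₂₁/(a₁₁a₂₂) = (5)·(4) / ((-6)·(-2)) = 1.666667
ρ = √|1.666667| = √1.666667 = 1.291
ρ > 1, so Jacobi diverges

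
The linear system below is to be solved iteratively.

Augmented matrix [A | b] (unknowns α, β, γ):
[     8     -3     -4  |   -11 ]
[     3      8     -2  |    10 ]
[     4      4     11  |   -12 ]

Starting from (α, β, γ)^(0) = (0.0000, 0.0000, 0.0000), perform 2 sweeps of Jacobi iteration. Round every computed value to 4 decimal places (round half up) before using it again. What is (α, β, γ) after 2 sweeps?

(-1.4517, 1.4929, -1.0455)

Iteration 1:
  α = (-11 - (-3)·0.0000 - (-4)·0.0000) / (8) = -1.3750
  β = (10 - (3)·0.0000 - (-2)·0.0000) / (8) = 1.2500
  γ = (-12 - (4)·0.0000 - (4)·0.0000) / (11) = -1.0909
Iteration 2:
  α = (-11 - (-3)·1.2500 - (-4)·-1.0909) / (8) = -1.4517
  β = (10 - (3)·-1.3750 - (-2)·-1.0909) / (8) = 1.4929
  γ = (-12 - (4)·-1.3750 - (4)·1.2500) / (11) = -1.0455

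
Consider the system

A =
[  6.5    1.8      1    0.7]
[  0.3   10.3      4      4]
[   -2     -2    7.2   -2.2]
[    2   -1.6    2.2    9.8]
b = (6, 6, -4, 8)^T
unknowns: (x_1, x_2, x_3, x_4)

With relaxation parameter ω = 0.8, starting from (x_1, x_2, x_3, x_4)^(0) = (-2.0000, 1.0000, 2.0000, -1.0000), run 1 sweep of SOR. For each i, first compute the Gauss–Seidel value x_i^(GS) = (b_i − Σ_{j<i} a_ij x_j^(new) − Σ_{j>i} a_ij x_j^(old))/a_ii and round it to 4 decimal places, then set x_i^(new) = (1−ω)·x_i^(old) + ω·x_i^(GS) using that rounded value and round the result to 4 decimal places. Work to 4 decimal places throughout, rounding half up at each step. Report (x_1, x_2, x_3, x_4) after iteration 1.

(-0.0430, 0.3563, -0.2193, 0.5460)

Iteration 1:
  x_1: GS value = (6 - (1.8)·1.0000 - (1)·2.0000 - (0.7)·-1.0000) / (6.5) = 0.4462;  x_1 ← (1−ω)·-2.0000 + ω·0.4462 = -0.0430
  x_2: GS value = (6 - (0.3)·-0.0430 - (4)·2.0000 - (4)·-1.0000) / (10.3) = 0.1954;  x_2 ← (1−ω)·1.0000 + ω·0.1954 = 0.3563
  x_3: GS value = (-4 - (-2)·-0.0430 - (-2)·0.3563 - (-2.2)·-1.0000) / (7.2) = -0.7741;  x_3 ← (1−ω)·2.0000 + ω·-0.7741 = -0.2193
  x_4: GS value = (8 - (2)·-0.0430 - (-1.6)·0.3563 - (2.2)·-0.2193) / (9.8) = 0.9325;  x_4 ← (1−ω)·-1.0000 + ω·0.9325 = 0.5460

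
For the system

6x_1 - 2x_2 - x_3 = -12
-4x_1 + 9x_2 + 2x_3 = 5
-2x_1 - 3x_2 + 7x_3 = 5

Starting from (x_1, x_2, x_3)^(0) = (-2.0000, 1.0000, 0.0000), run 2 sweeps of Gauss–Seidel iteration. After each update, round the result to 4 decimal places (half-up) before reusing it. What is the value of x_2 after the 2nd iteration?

-0.3843

Iteration 1:
  x_1 = (-12 - (-2)·1.0000 - (-1)·0.0000) / (6) = -1.6667
  x_2 = (5 - (-4)·-1.6667 - (2)·0.0000) / (9) = -0.1852
  x_3 = (5 - (-2)·-1.6667 - (-3)·-0.1852) / (7) = 0.1587
Iteration 2:
  x_1 = (-12 - (-2)·-0.1852 - (-1)·0.1587) / (6) = -2.0353
  x_2 = (5 - (-4)·-2.0353 - (2)·0.1587) / (9) = -0.3843
  x_3 = (5 - (-2)·-2.0353 - (-3)·-0.3843) / (7) = -0.0319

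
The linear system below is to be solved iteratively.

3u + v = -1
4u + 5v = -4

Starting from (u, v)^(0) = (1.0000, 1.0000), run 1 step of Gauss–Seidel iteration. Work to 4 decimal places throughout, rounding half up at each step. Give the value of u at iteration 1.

Iteration 1:
  u = (-1 - (1)·1.0000) / (3) = -0.6667
  v = (-4 - (4)·-0.6667) / (5) = -0.2666

-0.6667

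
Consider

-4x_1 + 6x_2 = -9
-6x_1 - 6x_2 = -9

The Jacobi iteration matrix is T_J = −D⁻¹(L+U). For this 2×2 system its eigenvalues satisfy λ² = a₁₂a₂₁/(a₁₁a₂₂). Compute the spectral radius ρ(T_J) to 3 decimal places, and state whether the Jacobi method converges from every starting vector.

a₁₂a₂₁/(a₁₁a₂₂) = (6)·(-6) / ((-4)·(-6)) = -1.500000
ρ = √|-1.500000| = √1.500000 = 1.225
ρ > 1, so Jacobi diverges

1.225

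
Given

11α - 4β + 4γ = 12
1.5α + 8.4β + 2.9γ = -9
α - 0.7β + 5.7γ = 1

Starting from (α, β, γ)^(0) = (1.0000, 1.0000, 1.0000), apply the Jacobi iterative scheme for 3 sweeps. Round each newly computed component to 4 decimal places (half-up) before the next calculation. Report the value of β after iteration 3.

-1.0816

Iteration 1:
  α = (12 - (-4)·1.0000 - (4)·1.0000) / (11) = 1.0909
  β = (-9 - (1.5)·1.0000 - (2.9)·1.0000) / (8.4) = -1.5952
  γ = (1 - (1)·1.0000 - (-0.7)·1.0000) / (5.7) = 0.1228
Iteration 2:
  α = (12 - (-4)·-1.5952 - (4)·0.1228) / (11) = 0.4662
  β = (-9 - (1.5)·1.0909 - (2.9)·0.1228) / (8.4) = -1.3086
  γ = (1 - (1)·1.0909 - (-0.7)·-1.5952) / (5.7) = -0.2118
Iteration 3:
  α = (12 - (-4)·-1.3086 - (4)·-0.2118) / (11) = 0.6921
  β = (-9 - (1.5)·0.4662 - (2.9)·-0.2118) / (8.4) = -1.0816
  γ = (1 - (1)·0.4662 - (-0.7)·-1.3086) / (5.7) = -0.0671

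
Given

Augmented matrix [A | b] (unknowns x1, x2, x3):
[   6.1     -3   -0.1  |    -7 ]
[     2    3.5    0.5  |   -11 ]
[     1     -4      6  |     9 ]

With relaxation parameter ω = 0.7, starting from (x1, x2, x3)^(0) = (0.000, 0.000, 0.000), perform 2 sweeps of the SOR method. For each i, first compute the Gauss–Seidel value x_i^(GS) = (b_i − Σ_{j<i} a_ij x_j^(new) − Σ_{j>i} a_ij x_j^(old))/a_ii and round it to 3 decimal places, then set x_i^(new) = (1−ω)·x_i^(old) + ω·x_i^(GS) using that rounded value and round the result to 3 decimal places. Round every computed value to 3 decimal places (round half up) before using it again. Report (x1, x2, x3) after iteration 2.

(-1.688, -2.115, 0.340)

Iteration 1:
  x1: GS value = (-7 - (-3)·0.000 - (-0.1)·0.000) / (6.1) = -1.148;  x1 ← (1−ω)·0.000 + ω·-1.148 = -0.804
  x2: GS value = (-11 - (2)·-0.804 - (0.5)·0.000) / (3.5) = -2.683;  x2 ← (1−ω)·0.000 + ω·-2.683 = -1.878
  x3: GS value = (9 - (1)·-0.804 - (-4)·-1.878) / (6) = 0.382;  x3 ← (1−ω)·0.000 + ω·0.382 = 0.267
Iteration 2:
  x1: GS value = (-7 - (-3)·-1.878 - (-0.1)·0.267) / (6.1) = -2.067;  x1 ← (1−ω)·-0.804 + ω·-2.067 = -1.688
  x2: GS value = (-11 - (2)·-1.688 - (0.5)·0.267) / (3.5) = -2.216;  x2 ← (1−ω)·-1.878 + ω·-2.216 = -2.115
  x3: GS value = (9 - (1)·-1.688 - (-4)·-2.115) / (6) = 0.371;  x3 ← (1−ω)·0.267 + ω·0.371 = 0.340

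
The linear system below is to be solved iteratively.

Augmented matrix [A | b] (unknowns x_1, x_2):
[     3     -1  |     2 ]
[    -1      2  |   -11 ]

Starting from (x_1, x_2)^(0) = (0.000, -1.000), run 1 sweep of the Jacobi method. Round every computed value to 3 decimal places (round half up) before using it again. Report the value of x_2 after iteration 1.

-5.500

Iteration 1:
  x_1 = (2 - (-1)·-1.000) / (3) = 0.333
  x_2 = (-11 - (-1)·0.000) / (2) = -5.500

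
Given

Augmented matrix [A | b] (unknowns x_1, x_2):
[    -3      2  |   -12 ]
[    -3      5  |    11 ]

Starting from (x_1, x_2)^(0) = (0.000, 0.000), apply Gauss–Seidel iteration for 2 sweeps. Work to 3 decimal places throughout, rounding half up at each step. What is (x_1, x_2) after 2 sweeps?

Iteration 1:
  x_1 = (-12 - (2)·0.000) / (-3) = 4.000
  x_2 = (11 - (-3)·4.000) / (5) = 4.600
Iteration 2:
  x_1 = (-12 - (2)·4.600) / (-3) = 7.067
  x_2 = (11 - (-3)·7.067) / (5) = 6.440

(7.067, 6.440)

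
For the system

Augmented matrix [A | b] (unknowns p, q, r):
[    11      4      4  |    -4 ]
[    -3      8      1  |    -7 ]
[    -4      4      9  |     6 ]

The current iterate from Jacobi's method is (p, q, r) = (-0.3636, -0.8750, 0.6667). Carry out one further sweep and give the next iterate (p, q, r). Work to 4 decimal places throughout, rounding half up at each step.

(-0.2879, -1.0947, 0.8940)

One sweep:
  p = (-4 - (4)·-0.8750 - (4)·0.6667) / (11) = -0.2879
  q = (-7 - (-3)·-0.3636 - (1)·0.6667) / (8) = -1.0947
  r = (6 - (-4)·-0.3636 - (4)·-0.8750) / (9) = 0.8940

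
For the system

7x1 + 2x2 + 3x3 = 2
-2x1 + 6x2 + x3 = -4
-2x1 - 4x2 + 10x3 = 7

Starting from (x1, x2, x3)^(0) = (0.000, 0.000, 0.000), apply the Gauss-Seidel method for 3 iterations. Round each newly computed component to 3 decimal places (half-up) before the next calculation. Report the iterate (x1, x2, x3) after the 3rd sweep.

(0.278, -0.653, 0.494)

Iteration 1:
  x1 = (2 - (2)·0.000 - (3)·0.000) / (7) = 0.286
  x2 = (-4 - (-2)·0.286 - (1)·0.000) / (6) = -0.571
  x3 = (7 - (-2)·0.286 - (-4)·-0.571) / (10) = 0.529
Iteration 2:
  x1 = (2 - (2)·-0.571 - (3)·0.529) / (7) = 0.222
  x2 = (-4 - (-2)·0.222 - (1)·0.529) / (6) = -0.681
  x3 = (7 - (-2)·0.222 - (-4)·-0.681) / (10) = 0.472
Iteration 3:
  x1 = (2 - (2)·-0.681 - (3)·0.472) / (7) = 0.278
  x2 = (-4 - (-2)·0.278 - (1)·0.472) / (6) = -0.653
  x3 = (7 - (-2)·0.278 - (-4)·-0.653) / (10) = 0.494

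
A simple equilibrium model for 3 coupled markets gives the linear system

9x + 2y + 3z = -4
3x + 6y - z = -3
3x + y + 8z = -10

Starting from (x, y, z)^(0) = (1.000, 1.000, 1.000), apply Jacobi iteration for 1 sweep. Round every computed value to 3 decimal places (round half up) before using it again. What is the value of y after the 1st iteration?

-0.833

Iteration 1:
  x = (-4 - (2)·1.000 - (3)·1.000) / (9) = -1.000
  y = (-3 - (3)·1.000 - (-1)·1.000) / (6) = -0.833
  z = (-10 - (3)·1.000 - (1)·1.000) / (8) = -1.750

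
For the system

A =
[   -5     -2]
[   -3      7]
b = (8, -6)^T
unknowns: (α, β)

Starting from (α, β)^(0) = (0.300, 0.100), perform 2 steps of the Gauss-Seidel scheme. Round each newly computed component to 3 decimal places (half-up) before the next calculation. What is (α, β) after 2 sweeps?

(-0.976, -1.275)

Iteration 1:
  α = (8 - (-2)·0.100) / (-5) = -1.640
  β = (-6 - (-3)·-1.640) / (7) = -1.560
Iteration 2:
  α = (8 - (-2)·-1.560) / (-5) = -0.976
  β = (-6 - (-3)·-0.976) / (7) = -1.275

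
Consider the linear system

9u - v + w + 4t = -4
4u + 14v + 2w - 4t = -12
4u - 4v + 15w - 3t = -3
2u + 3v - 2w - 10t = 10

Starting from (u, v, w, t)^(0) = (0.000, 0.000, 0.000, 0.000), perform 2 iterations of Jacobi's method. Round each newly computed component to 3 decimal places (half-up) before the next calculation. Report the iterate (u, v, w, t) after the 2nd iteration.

(-0.073, -0.987, -0.510, -1.306)

Iteration 1:
  u = (-4 - (-1)·0.000 - (1)·0.000 - (4)·0.000) / (9) = -0.444
  v = (-12 - (4)·0.000 - (2)·0.000 - (-4)·0.000) / (14) = -0.857
  w = (-3 - (4)·0.000 - (-4)·0.000 - (-3)·0.000) / (15) = -0.200
  t = (10 - (2)·0.000 - (3)·0.000 - (-2)·0.000) / (-10) = -1.000
Iteration 2:
  u = (-4 - (-1)·-0.857 - (1)·-0.200 - (4)·-1.000) / (9) = -0.073
  v = (-12 - (4)·-0.444 - (2)·-0.200 - (-4)·-1.000) / (14) = -0.987
  w = (-3 - (4)·-0.444 - (-4)·-0.857 - (-3)·-1.000) / (15) = -0.510
  t = (10 - (2)·-0.444 - (3)·-0.857 - (-2)·-0.200) / (-10) = -1.306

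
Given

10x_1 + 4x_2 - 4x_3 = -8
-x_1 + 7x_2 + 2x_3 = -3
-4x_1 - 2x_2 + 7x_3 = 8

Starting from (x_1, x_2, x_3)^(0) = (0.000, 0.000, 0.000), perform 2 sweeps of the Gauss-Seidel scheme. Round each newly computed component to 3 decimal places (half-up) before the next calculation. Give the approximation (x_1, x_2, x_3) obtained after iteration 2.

Iteration 1:
  x_1 = (-8 - (4)·0.000 - (-4)·0.000) / (10) = -0.800
  x_2 = (-3 - (-1)·-0.800 - (2)·0.000) / (7) = -0.543
  x_3 = (8 - (-4)·-0.800 - (-2)·-0.543) / (7) = 0.531
Iteration 2:
  x_1 = (-8 - (4)·-0.543 - (-4)·0.531) / (10) = -0.370
  x_2 = (-3 - (-1)·-0.370 - (2)·0.531) / (7) = -0.633
  x_3 = (8 - (-4)·-0.370 - (-2)·-0.633) / (7) = 0.751

(-0.370, -0.633, 0.751)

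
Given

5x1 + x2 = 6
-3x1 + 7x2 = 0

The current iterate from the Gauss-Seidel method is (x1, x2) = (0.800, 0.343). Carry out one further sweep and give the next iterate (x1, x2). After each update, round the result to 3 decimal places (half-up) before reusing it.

(1.131, 0.485)

One sweep:
  x1 = (6 - (1)·0.343) / (5) = 1.131
  x2 = (0 - (-3)·1.131) / (7) = 0.485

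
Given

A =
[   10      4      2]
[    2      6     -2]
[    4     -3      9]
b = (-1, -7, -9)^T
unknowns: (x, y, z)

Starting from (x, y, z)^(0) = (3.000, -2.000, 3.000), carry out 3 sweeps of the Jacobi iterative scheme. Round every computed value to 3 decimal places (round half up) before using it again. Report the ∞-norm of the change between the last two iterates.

0.730

Iteration 1:
  x = (-1 - (4)·-2.000 - (2)·3.000) / (10) = 0.100
  y = (-7 - (2)·3.000 - (-2)·3.000) / (6) = -1.167
  z = (-9 - (4)·3.000 - (-3)·-2.000) / (9) = -3.000
Iteration 2:
  x = (-1 - (4)·-1.167 - (2)·-3.000) / (10) = 0.967
  y = (-7 - (2)·0.100 - (-2)·-3.000) / (6) = -2.200
  z = (-9 - (4)·0.100 - (-3)·-1.167) / (9) = -1.433
Iteration 3:
  x = (-1 - (4)·-2.200 - (2)·-1.433) / (10) = 1.067
  y = (-7 - (2)·0.967 - (-2)·-1.433) / (6) = -1.967
  z = (-9 - (4)·0.967 - (-3)·-2.200) / (9) = -2.163
Change: (0.100, 0.233, -0.730) → max |·| = 0.730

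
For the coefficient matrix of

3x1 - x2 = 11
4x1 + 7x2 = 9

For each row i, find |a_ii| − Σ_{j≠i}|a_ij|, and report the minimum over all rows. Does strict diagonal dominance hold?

2

row 1: |3| − (1) = 2
row 2: |7| − (4) = 3
minimum over rows = 2 → strictly diagonally dominant (convergence guaranteed)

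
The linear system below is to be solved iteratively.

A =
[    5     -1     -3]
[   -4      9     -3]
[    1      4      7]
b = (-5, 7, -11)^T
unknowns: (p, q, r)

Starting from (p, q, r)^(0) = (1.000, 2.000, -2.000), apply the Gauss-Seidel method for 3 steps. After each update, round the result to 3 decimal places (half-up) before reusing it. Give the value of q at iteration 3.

Iteration 1:
  p = (-5 - (-1)·2.000 - (-3)·-2.000) / (5) = -1.800
  q = (7 - (-4)·-1.800 - (-3)·-2.000) / (9) = -0.689
  r = (-11 - (1)·-1.800 - (4)·-0.689) / (7) = -0.921
Iteration 2:
  p = (-5 - (-1)·-0.689 - (-3)·-0.921) / (5) = -1.690
  q = (7 - (-4)·-1.690 - (-3)·-0.921) / (9) = -0.280
  r = (-11 - (1)·-1.690 - (4)·-0.280) / (7) = -1.170
Iteration 3:
  p = (-5 - (-1)·-0.280 - (-3)·-1.170) / (5) = -1.758
  q = (7 - (-4)·-1.758 - (-3)·-1.170) / (9) = -0.394
  r = (-11 - (1)·-1.758 - (4)·-0.394) / (7) = -1.095

-0.394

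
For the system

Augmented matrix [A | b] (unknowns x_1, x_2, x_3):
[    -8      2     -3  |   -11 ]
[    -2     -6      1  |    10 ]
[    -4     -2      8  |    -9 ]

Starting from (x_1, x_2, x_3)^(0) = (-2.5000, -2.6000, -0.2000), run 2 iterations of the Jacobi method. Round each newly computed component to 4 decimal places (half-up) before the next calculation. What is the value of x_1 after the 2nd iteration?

2.2927

Iteration 1:
  x_1 = (-11 - (2)·-2.6000 - (-3)·-0.2000) / (-8) = 0.8000
  x_2 = (10 - (-2)·-2.5000 - (1)·-0.2000) / (-6) = -0.8667
  x_3 = (-9 - (-4)·-2.5000 - (-2)·-2.6000) / (8) = -3.0250
Iteration 2:
  x_1 = (-11 - (2)·-0.8667 - (-3)·-3.0250) / (-8) = 2.2927
  x_2 = (10 - (-2)·0.8000 - (1)·-3.0250) / (-6) = -2.4375
  x_3 = (-9 - (-4)·0.8000 - (-2)·-0.8667) / (8) = -0.9417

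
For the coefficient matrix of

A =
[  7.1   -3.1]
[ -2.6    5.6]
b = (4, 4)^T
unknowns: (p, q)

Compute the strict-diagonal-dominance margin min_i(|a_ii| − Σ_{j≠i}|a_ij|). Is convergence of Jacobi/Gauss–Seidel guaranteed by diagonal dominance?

row 1: |7.1| − (3.1) = 4
row 2: |5.6| − (2.6) = 3
minimum over rows = 3 → strictly diagonally dominant (convergence guaranteed)

3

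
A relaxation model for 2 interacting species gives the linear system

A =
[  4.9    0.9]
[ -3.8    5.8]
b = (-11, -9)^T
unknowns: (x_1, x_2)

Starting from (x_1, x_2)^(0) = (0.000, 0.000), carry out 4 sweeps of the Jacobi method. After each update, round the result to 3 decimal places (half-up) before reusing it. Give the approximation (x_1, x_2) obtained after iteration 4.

Iteration 1:
  x_1 = (-11 - (0.9)·0.000) / (4.9) = -2.245
  x_2 = (-9 - (-3.8)·0.000) / (5.8) = -1.552
Iteration 2:
  x_1 = (-11 - (0.9)·-1.552) / (4.9) = -1.960
  x_2 = (-9 - (-3.8)·-2.245) / (5.8) = -3.023
Iteration 3:
  x_1 = (-11 - (0.9)·-3.023) / (4.9) = -1.690
  x_2 = (-9 - (-3.8)·-1.960) / (5.8) = -2.836
Iteration 4:
  x_1 = (-11 - (0.9)·-2.836) / (4.9) = -1.724
  x_2 = (-9 - (-3.8)·-1.690) / (5.8) = -2.659

(-1.724, -2.659)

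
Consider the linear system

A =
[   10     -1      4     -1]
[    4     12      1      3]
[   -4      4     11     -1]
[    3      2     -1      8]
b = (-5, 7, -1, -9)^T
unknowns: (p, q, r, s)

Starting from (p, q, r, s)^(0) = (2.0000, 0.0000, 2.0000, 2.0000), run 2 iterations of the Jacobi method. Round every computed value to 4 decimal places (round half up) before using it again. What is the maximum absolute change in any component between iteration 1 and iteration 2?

Iteration 1:
  p = (-5 - (-1)·0.0000 - (4)·2.0000 - (-1)·2.0000) / (10) = -1.1000
  q = (7 - (4)·2.0000 - (1)·2.0000 - (3)·2.0000) / (12) = -0.7500
  r = (-1 - (-4)·2.0000 - (4)·0.0000 - (-1)·2.0000) / (11) = 0.8182
  s = (-9 - (3)·2.0000 - (2)·0.0000 - (-1)·2.0000) / (8) = -1.6250
Iteration 2:
  p = (-5 - (-1)·-0.7500 - (4)·0.8182 - (-1)·-1.6250) / (10) = -1.0648
  q = (7 - (4)·-1.1000 - (1)·0.8182 - (3)·-1.6250) / (12) = 1.2881
  r = (-1 - (-4)·-1.1000 - (4)·-0.7500 - (-1)·-1.6250) / (11) = -0.3659
  s = (-9 - (3)·-1.1000 - (2)·-0.7500 - (-1)·0.8182) / (8) = -0.4227
Change: (0.0352, 2.0381, -1.1841, 1.2023) → max |·| = 2.0381

2.0381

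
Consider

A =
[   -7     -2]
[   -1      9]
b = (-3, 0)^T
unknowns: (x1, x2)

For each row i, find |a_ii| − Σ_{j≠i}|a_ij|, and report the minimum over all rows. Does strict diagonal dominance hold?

5

row 1: |-7| − (2) = 5
row 2: |9| − (1) = 8
minimum over rows = 5 → strictly diagonally dominant (convergence guaranteed)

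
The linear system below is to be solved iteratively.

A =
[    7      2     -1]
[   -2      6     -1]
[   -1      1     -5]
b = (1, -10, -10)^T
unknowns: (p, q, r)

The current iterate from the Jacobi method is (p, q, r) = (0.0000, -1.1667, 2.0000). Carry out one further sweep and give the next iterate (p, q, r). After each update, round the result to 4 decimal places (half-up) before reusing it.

One sweep:
  p = (1 - (2)·-1.1667 - (-1)·2.0000) / (7) = 0.7619
  q = (-10 - (-2)·0.0000 - (-1)·2.0000) / (6) = -1.3333
  r = (-10 - (-1)·0.0000 - (1)·-1.1667) / (-5) = 1.7667

(0.7619, -1.3333, 1.7667)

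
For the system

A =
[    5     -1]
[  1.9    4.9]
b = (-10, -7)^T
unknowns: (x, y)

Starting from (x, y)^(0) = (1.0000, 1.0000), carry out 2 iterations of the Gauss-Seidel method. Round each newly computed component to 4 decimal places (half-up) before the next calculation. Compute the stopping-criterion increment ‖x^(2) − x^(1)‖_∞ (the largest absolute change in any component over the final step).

0.3461

Iteration 1:
  x = (-10 - (-1)·1.0000) / (5) = -1.8000
  y = (-7 - (1.9)·-1.8000) / (4.9) = -0.7306
Iteration 2:
  x = (-10 - (-1)·-0.7306) / (5) = -2.1461
  y = (-7 - (1.9)·-2.1461) / (4.9) = -0.5964
Change: (-0.3461, 0.1342) → max |·| = 0.3461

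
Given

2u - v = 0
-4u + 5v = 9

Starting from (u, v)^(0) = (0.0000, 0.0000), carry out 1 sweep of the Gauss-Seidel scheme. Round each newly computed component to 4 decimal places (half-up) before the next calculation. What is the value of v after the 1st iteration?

Iteration 1:
  u = (0 - (-1)·0.0000) / (2) = 0.0000
  v = (9 - (-4)·0.0000) / (5) = 1.8000

1.8000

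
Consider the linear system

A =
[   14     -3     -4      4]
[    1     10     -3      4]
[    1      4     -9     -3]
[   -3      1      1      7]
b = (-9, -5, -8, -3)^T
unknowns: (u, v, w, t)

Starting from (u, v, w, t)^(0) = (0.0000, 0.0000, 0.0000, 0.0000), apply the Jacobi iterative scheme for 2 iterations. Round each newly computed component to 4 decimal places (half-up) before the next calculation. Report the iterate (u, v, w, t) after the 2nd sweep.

(-0.3736, 0.0024, 0.7381, -0.7597)

Iteration 1:
  u = (-9 - (-3)·0.0000 - (-4)·0.0000 - (4)·0.0000) / (14) = -0.6429
  v = (-5 - (1)·0.0000 - (-3)·0.0000 - (4)·0.0000) / (10) = -0.5000
  w = (-8 - (1)·0.0000 - (4)·0.0000 - (-3)·0.0000) / (-9) = 0.8889
  t = (-3 - (-3)·0.0000 - (1)·0.0000 - (1)·0.0000) / (7) = -0.4286
Iteration 2:
  u = (-9 - (-3)·-0.5000 - (-4)·0.8889 - (4)·-0.4286) / (14) = -0.3736
  v = (-5 - (1)·-0.6429 - (-3)·0.8889 - (4)·-0.4286) / (10) = 0.0024
  w = (-8 - (1)·-0.6429 - (4)·-0.5000 - (-3)·-0.4286) / (-9) = 0.7381
  t = (-3 - (-3)·-0.6429 - (1)·-0.5000 - (1)·0.8889) / (7) = -0.7597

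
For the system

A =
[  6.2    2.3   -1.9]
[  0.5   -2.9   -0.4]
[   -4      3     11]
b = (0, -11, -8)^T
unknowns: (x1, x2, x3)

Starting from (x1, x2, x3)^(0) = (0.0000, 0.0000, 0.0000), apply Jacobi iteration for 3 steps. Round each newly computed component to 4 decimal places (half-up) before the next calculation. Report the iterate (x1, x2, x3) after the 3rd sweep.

Iteration 1:
  x1 = (0 - (2.3)·0.0000 - (-1.9)·0.0000) / (6.2) = 0.0000
  x2 = (-11 - (0.5)·0.0000 - (-0.4)·0.0000) / (-2.9) = 3.7931
  x3 = (-8 - (-4)·0.0000 - (3)·0.0000) / (11) = -0.7273
Iteration 2:
  x1 = (0 - (2.3)·3.7931 - (-1.9)·-0.7273) / (6.2) = -1.6300
  x2 = (-11 - (0.5)·0.0000 - (-0.4)·-0.7273) / (-2.9) = 3.8934
  x3 = (-8 - (-4)·0.0000 - (3)·3.7931) / (11) = -1.7618
Iteration 3:
  x1 = (0 - (2.3)·3.8934 - (-1.9)·-1.7618) / (6.2) = -1.9842
  x2 = (-11 - (0.5)·-1.6300 - (-0.4)·-1.7618) / (-2.9) = 3.7551
  x3 = (-8 - (-4)·-1.6300 - (3)·3.8934) / (11) = -2.3818

(-1.9842, 3.7551, -2.3818)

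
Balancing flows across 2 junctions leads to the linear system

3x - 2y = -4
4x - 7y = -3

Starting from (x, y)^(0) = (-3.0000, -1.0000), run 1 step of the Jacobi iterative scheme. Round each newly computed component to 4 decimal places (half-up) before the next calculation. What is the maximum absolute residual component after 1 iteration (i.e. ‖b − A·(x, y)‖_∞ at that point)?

3.9999

Iteration 1:
  x = (-4 - (-2)·-1.0000) / (3) = -2.0000
  y = (-3 - (4)·-3.0000) / (-7) = -1.2857
Residual b − A·x = (-0.5714, -3.9999); ∞-norm = 3.9999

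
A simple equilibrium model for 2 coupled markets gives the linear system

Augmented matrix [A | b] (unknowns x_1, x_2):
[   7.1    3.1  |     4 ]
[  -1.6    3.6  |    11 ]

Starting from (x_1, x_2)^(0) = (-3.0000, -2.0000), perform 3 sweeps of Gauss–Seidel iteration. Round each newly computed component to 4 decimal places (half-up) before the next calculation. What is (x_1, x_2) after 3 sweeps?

(-0.5671, 2.8035)

Iteration 1:
  x_1 = (4 - (3.1)·-2.0000) / (7.1) = 1.4366
  x_2 = (11 - (-1.6)·1.4366) / (3.6) = 3.6940
Iteration 2:
  x_1 = (4 - (3.1)·3.6940) / (7.1) = -1.0495
  x_2 = (11 - (-1.6)·-1.0495) / (3.6) = 2.5891
Iteration 3:
  x_1 = (4 - (3.1)·2.5891) / (7.1) = -0.5671
  x_2 = (11 - (-1.6)·-0.5671) / (3.6) = 2.8035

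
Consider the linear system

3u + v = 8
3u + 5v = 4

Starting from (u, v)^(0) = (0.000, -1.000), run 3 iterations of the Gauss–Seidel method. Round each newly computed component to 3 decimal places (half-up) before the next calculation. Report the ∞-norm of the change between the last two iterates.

Iteration 1:
  u = (8 - (1)·-1.000) / (3) = 3.000
  v = (4 - (3)·3.000) / (5) = -1.000
Iteration 2:
  u = (8 - (1)·-1.000) / (3) = 3.000
  v = (4 - (3)·3.000) / (5) = -1.000
Iteration 3:
  u = (8 - (1)·-1.000) / (3) = 3.000
  v = (4 - (3)·3.000) / (5) = -1.000
Change: (0.000, 0.000) → max |·| = 0.000

0.000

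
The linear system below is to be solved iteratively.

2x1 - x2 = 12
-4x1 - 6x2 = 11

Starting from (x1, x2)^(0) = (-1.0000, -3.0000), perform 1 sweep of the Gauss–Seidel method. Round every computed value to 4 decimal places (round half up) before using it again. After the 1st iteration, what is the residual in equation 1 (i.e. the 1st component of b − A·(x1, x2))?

Iteration 1:
  x1 = (12 - (-1)·-3.0000) / (2) = 4.5000
  x2 = (11 - (-4)·4.5000) / (-6) = -4.8333
Residual b − A·x = (-1.8333, 0.0002)

-1.8333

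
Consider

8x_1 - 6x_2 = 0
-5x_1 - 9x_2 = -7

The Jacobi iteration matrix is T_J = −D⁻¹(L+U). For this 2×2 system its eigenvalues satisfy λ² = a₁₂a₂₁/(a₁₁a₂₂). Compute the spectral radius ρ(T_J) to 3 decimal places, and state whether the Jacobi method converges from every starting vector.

0.645

a₁₂a₂₁/(a₁₁a₂₂) = (-6)·(-5) / ((8)·(-9)) = -0.416667
ρ = √|-0.416667| = √0.416667 = 0.645
ρ < 1, so Jacobi converges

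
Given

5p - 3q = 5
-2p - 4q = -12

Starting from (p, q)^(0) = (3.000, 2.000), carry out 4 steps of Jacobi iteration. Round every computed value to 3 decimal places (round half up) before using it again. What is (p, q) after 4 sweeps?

(2.230, 1.930)

Iteration 1:
  p = (5 - (-3)·2.000) / (5) = 2.200
  q = (-12 - (-2)·3.000) / (-4) = 1.500
Iteration 2:
  p = (5 - (-3)·1.500) / (5) = 1.900
  q = (-12 - (-2)·2.200) / (-4) = 1.900
Iteration 3:
  p = (5 - (-3)·1.900) / (5) = 2.140
  q = (-12 - (-2)·1.900) / (-4) = 2.050
Iteration 4:
  p = (5 - (-3)·2.050) / (5) = 2.230
  q = (-12 - (-2)·2.140) / (-4) = 1.930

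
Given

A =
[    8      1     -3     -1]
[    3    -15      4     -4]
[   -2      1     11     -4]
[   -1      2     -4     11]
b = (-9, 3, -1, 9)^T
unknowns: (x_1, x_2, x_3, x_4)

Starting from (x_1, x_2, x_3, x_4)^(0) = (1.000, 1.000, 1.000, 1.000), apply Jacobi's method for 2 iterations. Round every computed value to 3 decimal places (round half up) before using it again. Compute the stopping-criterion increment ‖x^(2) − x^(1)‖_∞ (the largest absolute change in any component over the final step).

Iteration 1:
  x_1 = (-9 - (1)·1.000 - (-3)·1.000 - (-1)·1.000) / (8) = -0.750
  x_2 = (3 - (3)·1.000 - (4)·1.000 - (-4)·1.000) / (-15) = 0.000
  x_3 = (-1 - (-2)·1.000 - (1)·1.000 - (-4)·1.000) / (11) = 0.364
  x_4 = (9 - (-1)·1.000 - (2)·1.000 - (-4)·1.000) / (11) = 1.091
Iteration 2:
  x_1 = (-9 - (1)·0.000 - (-3)·0.364 - (-1)·1.091) / (8) = -0.852
  x_2 = (3 - (3)·-0.750 - (4)·0.364 - (-4)·1.091) / (-15) = -0.544
  x_3 = (-1 - (-2)·-0.750 - (1)·0.000 - (-4)·1.091) / (11) = 0.169
  x_4 = (9 - (-1)·-0.750 - (2)·0.000 - (-4)·0.364) / (11) = 0.882
Change: (-0.102, -0.544, -0.195, -0.209) → max |·| = 0.544

0.544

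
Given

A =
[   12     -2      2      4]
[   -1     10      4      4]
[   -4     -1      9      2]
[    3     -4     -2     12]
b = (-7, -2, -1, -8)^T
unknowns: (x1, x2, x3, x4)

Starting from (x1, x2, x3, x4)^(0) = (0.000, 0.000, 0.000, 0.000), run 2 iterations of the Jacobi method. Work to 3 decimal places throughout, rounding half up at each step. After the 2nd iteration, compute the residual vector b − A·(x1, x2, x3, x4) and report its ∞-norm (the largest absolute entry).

0.957

Iteration 1:
  x1 = (-7 - (-2)·0.000 - (2)·0.000 - (4)·0.000) / (12) = -0.583
  x2 = (-2 - (-1)·0.000 - (4)·0.000 - (4)·0.000) / (10) = -0.200
  x3 = (-1 - (-4)·0.000 - (-1)·0.000 - (2)·0.000) / (9) = -0.111
  x4 = (-8 - (3)·0.000 - (-4)·0.000 - (-2)·0.000) / (12) = -0.667
Iteration 2:
  x1 = (-7 - (-2)·-0.200 - (2)·-0.111 - (4)·-0.667) / (12) = -0.376
  x2 = (-2 - (-1)·-0.583 - (4)·-0.111 - (4)·-0.667) / (10) = 0.053
  x3 = (-1 - (-4)·-0.583 - (-1)·-0.200 - (2)·-0.667) / (9) = -0.244
  x4 = (-8 - (3)·-0.583 - (-4)·-0.200 - (-2)·-0.111) / (12) = -0.606
Residual b − A·x = (0.530, 0.494, 0.957, 0.124); ∞-norm = 0.957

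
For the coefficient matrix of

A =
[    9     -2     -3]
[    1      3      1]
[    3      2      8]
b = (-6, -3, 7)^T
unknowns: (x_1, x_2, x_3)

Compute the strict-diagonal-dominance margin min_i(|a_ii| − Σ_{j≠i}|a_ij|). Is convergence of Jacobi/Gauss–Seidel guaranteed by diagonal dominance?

1

row 1: |9| − (2+3) = 4
row 2: |3| − (1+1) = 1
row 3: |8| − (3+2) = 3
minimum over rows = 1 → strictly diagonally dominant (convergence guaranteed)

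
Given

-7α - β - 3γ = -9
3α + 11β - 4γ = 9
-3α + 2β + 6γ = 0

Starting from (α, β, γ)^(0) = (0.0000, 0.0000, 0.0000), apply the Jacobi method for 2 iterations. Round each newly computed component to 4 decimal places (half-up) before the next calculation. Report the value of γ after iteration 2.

0.3701

Iteration 1:
  α = (-9 - (-1)·0.0000 - (-3)·0.0000) / (-7) = 1.2857
  β = (9 - (3)·0.0000 - (-4)·0.0000) / (11) = 0.8182
  γ = (0 - (-3)·0.0000 - (2)·0.0000) / (6) = 0.0000
Iteration 2:
  α = (-9 - (-1)·0.8182 - (-3)·0.0000) / (-7) = 1.1688
  β = (9 - (3)·1.2857 - (-4)·0.0000) / (11) = 0.4675
  γ = (0 - (-3)·1.2857 - (2)·0.8182) / (6) = 0.3701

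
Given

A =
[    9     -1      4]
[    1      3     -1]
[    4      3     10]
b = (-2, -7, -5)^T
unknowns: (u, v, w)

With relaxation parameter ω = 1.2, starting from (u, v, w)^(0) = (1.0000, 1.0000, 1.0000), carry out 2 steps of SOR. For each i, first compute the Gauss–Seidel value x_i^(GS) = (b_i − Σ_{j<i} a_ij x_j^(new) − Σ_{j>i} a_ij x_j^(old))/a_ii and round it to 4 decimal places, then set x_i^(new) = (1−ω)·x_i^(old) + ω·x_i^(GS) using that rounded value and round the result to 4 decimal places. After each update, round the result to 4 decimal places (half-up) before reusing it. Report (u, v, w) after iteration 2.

(-0.6217, -1.9298, 0.3077)

Iteration 1:
  u: GS value = (-2 - (-1)·1.0000 - (4)·1.0000) / (9) = -0.5556;  u ← (1−ω)·1.0000 + ω·-0.5556 = -0.8667
  v: GS value = (-7 - (1)·-0.8667 - (-1)·1.0000) / (3) = -1.7111;  v ← (1−ω)·1.0000 + ω·-1.7111 = -2.2533
  w: GS value = (-5 - (4)·-0.8667 - (3)·-2.2533) / (10) = 0.5227;  w ← (1−ω)·1.0000 + ω·0.5227 = 0.4272
Iteration 2:
  u: GS value = (-2 - (-1)·-2.2533 - (4)·0.4272) / (9) = -0.6625;  u ← (1−ω)·-0.8667 + ω·-0.6625 = -0.6217
  v: GS value = (-7 - (1)·-0.6217 - (-1)·0.4272) / (3) = -1.9837;  v ← (1−ω)·-2.2533 + ω·-1.9837 = -1.9298
  w: GS value = (-5 - (4)·-0.6217 - (3)·-1.9298) / (10) = 0.3276;  w ← (1−ω)·0.4272 + ω·0.3276 = 0.3077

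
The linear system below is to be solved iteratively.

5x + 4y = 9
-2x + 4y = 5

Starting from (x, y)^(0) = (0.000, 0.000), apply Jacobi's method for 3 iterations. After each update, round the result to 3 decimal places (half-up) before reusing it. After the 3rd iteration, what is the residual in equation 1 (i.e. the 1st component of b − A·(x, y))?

Iteration 1:
  x = (9 - (4)·0.000) / (5) = 1.800
  y = (5 - (-2)·0.000) / (4) = 1.250
Iteration 2:
  x = (9 - (4)·1.250) / (5) = 0.800
  y = (5 - (-2)·1.800) / (4) = 2.150
Iteration 3:
  x = (9 - (4)·2.150) / (5) = 0.080
  y = (5 - (-2)·0.800) / (4) = 1.650
Residual b − A·x = (2.000, -1.440)

2.000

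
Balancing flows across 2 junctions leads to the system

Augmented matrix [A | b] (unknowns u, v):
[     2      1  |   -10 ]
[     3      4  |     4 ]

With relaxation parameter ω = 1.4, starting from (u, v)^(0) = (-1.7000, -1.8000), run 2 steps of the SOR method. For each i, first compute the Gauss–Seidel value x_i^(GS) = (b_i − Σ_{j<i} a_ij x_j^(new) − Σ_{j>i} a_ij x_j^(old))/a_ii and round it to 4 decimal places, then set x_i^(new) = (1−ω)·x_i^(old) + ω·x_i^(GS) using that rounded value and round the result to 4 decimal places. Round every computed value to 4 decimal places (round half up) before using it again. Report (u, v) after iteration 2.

(-10.1791, 9.1148)

Iteration 1:
  u: GS value = (-10 - (1)·-1.8000) / (2) = -4.1000;  u ← (1−ω)·-1.7000 + ω·-4.1000 = -5.0600
  v: GS value = (4 - (3)·-5.0600) / (4) = 4.7950;  v ← (1−ω)·-1.8000 + ω·4.7950 = 7.4330
Iteration 2:
  u: GS value = (-10 - (1)·7.4330) / (2) = -8.7165;  u ← (1−ω)·-5.0600 + ω·-8.7165 = -10.1791
  v: GS value = (4 - (3)·-10.1791) / (4) = 8.6343;  v ← (1−ω)·7.4330 + ω·8.6343 = 9.1148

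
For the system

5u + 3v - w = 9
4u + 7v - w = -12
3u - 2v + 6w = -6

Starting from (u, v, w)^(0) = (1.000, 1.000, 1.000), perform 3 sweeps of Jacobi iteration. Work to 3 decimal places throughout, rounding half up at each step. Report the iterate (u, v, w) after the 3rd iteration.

Iteration 1:
  u = (9 - (3)·1.000 - (-1)·1.000) / (5) = 1.400
  v = (-12 - (4)·1.000 - (-1)·1.000) / (7) = -2.143
  w = (-6 - (3)·1.000 - (-2)·1.000) / (6) = -1.167
Iteration 2:
  u = (9 - (3)·-2.143 - (-1)·-1.167) / (5) = 2.852
  v = (-12 - (4)·1.400 - (-1)·-1.167) / (7) = -2.681
  w = (-6 - (3)·1.400 - (-2)·-2.143) / (6) = -2.414
Iteration 3:
  u = (9 - (3)·-2.681 - (-1)·-2.414) / (5) = 2.926
  v = (-12 - (4)·2.852 - (-1)·-2.414) / (7) = -3.689
  w = (-6 - (3)·2.852 - (-2)·-2.681) / (6) = -3.320

(2.926, -3.689, -3.320)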